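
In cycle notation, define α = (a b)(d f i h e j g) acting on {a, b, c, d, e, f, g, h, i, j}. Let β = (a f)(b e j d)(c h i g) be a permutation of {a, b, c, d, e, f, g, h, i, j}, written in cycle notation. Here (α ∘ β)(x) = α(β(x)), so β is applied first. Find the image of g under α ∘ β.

c

β(g) = c, then α(c) = c; composing gives (α ∘ β)(g) = c.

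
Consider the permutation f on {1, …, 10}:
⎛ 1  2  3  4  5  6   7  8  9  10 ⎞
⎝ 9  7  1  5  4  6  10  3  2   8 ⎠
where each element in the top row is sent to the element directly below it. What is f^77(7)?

Tracing 7 → 10 → … returns to 7 after 7 steps, so 7 lies in a 7-cycle (1 9 2 7 10 8 3).
On a 7-cycle, f^7 is the identity, so f^77 = f^0 there (77 ≡ 0 mod 7).
So f^77(7) = 7.

7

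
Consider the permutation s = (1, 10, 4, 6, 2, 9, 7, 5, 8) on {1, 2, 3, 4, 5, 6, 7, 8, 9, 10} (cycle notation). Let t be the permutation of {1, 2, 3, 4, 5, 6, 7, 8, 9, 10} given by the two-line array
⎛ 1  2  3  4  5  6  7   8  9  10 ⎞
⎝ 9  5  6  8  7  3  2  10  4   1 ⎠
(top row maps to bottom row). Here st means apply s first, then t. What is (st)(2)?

4

First apply s: s(2) = 9, then t(9) = 4. Thus (st)(2) = 4.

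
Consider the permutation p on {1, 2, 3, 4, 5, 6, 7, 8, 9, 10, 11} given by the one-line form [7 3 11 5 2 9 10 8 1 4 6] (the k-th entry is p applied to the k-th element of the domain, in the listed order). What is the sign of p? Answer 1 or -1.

In disjoint-cycle form the cycle lengths are 10, 1.
A cycle is odd iff its length is even; p has 1 even-length cycle, so sgn(p) = (−1)^1 and p is odd.

-1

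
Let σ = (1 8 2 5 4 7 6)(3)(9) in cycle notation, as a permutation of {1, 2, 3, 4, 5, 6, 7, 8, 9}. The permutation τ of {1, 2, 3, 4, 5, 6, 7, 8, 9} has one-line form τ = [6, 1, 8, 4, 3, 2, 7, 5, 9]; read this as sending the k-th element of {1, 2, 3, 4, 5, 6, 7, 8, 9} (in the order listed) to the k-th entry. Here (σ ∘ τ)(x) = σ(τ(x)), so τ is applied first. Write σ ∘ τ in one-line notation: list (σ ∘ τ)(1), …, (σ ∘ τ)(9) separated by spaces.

(σ ∘ τ)(x) = σ(τ(x)). Computing each image: σ(τ(1)) = σ(6) = 1, σ(τ(2)) = σ(1) = 8, σ(τ(3)) = σ(8) = 2, σ(τ(4)) = σ(4) = 7, σ(τ(5)) = σ(3) = 3, σ(τ(6)) = σ(2) = 5, σ(τ(7)) = σ(7) = 6, σ(τ(8)) = σ(5) = 4, σ(τ(9)) = σ(9) = 9.
Hence σ ∘ τ = [1 8 2 7 3 5 6 4 9].

1 8 2 7 3 5 6 4 9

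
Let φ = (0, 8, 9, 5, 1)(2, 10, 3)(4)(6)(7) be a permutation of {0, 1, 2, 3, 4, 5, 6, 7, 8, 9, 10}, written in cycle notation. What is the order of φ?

15

The cycle type of φ is (5, 3, 1, 1, 1).
The order is lcm(5, 3) = 15.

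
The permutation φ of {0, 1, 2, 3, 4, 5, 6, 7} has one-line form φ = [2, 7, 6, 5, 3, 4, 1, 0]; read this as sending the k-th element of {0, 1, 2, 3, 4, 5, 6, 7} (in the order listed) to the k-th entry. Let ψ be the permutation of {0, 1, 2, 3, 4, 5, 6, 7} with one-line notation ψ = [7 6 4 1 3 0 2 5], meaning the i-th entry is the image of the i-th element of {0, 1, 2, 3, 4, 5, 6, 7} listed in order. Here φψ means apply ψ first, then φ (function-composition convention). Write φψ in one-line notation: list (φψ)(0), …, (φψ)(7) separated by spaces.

For each element, apply ψ then φ: 0 → 7 → 0; 1 → 6 → 1; 2 → 4 → 3; 3 → 1 → 7; 4 → 3 → 5; 5 → 0 → 2; 6 → 2 → 6; 7 → 5 → 4.
Collecting the images, φψ = [0 1 3 7 5 2 6 4].

0 1 3 7 5 2 6 4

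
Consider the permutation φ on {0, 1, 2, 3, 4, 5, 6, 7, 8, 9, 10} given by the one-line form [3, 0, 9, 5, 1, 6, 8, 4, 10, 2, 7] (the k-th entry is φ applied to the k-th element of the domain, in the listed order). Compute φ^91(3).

5

Tracing 3 → 5 → … returns to 3 after 9 steps, so 3 lies in a 9-cycle (0 3 5 6 8 10 7 4 1).
On a 9-cycle, φ^9 is the identity, so φ^91 = φ^1 there (91 ≡ 1 mod 9).
Stepping 1 place around the cycle: 3 → 5.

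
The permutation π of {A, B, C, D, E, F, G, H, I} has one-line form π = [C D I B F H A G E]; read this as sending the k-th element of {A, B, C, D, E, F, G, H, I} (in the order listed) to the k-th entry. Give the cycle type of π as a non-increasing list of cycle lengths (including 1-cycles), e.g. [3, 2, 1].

[7, 2]

The disjoint cycles are (A, C, I, E, F, H, G)(B, D), with lengths 7, 2 in non-increasing order.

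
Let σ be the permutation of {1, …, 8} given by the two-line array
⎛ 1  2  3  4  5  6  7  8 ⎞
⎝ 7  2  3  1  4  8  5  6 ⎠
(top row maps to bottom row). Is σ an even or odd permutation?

even

In disjoint-cycle form the cycle lengths are 4, 2, 1, 1.
A cycle of length ℓ contributes ℓ−1 transpositions, so σ is a product of 3 + 1 = 4 transpositions — even.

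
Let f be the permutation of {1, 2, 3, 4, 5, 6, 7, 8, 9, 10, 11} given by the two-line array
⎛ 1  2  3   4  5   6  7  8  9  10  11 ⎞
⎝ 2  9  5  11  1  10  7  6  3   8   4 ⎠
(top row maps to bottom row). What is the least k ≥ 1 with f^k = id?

Decomposing into disjoint cycles gives cycle lengths 5, 3, 2, 1.
The order is lcm(5, 3, 2) = 30.

30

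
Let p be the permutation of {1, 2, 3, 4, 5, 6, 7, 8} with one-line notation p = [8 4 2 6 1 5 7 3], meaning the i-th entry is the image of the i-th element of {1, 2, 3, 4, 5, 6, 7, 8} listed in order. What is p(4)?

4 is element number 4 of the domain, and entry number 4 of the one-line form is 6, so p(4) = 6.

6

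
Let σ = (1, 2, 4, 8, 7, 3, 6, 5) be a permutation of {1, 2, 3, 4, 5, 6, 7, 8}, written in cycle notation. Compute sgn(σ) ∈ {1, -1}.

The cycle lengths are 8.
A cycle of length ℓ contributes ℓ−1 transpositions, so σ is a product of 7 transpositions — odd.

-1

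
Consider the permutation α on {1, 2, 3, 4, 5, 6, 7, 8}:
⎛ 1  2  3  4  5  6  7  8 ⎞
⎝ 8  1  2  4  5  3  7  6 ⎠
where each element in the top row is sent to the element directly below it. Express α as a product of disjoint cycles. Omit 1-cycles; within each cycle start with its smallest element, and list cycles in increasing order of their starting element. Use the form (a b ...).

(1 8 6 3 2)

Start at 1 and follow images: 1 → 8 → 6 → 3 → 2 → 1, giving the cycle (1 8 6 3 2).
Repeating from the next unused element and collecting all non-trivial cycles gives (1 8 6 3 2).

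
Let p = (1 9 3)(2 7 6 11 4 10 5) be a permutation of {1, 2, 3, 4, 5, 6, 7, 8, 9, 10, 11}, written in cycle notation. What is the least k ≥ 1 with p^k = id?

21

The cycle type of p is (7, 3, 1).
The order is lcm(7, 3) = 21.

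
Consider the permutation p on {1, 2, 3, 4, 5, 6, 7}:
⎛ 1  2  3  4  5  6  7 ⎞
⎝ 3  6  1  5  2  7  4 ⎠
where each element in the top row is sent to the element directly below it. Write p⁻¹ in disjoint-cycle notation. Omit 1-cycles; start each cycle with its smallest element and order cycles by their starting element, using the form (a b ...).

(1 3)(2 5 4 7 6)

First write p in disjoint cycles: (1 3)(2 6 7 4 5).
Reversing each cycle (and rotating so the smallest element leads) gives p⁻¹ = (1 3)(2 5 4 7 6).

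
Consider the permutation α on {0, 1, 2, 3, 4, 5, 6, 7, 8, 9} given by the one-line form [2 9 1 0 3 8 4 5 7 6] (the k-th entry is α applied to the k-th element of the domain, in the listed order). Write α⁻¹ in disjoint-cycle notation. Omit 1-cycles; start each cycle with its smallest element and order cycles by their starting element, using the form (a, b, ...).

(0, 3, 4, 6, 9, 1, 2)(5, 7, 8)

The cycle decomposition of α is (0, 2, 1, 9, 6, 4, 3)(5, 8, 7).
The inverse reverses every cycle; in canonical form, α⁻¹ = (0, 3, 4, 6, 9, 1, 2)(5, 7, 8).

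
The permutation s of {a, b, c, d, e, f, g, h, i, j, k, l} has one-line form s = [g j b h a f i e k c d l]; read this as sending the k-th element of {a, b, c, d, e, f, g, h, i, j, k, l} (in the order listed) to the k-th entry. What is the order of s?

21

Decomposing into disjoint cycles gives cycle lengths 7, 3, 1, 1.
Since disjoint cycles commute, ord(s) = lcm(7, 3) = 21.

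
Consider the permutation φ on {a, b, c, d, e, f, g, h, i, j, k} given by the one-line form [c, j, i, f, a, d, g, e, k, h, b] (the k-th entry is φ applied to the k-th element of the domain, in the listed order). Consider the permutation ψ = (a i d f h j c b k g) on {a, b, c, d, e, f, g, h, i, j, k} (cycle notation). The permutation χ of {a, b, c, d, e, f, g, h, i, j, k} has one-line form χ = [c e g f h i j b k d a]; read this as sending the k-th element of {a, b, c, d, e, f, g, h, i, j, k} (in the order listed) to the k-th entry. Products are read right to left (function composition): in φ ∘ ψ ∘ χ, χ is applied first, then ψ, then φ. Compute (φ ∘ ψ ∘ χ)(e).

(φ ∘ ψ ∘ χ)(e) = φ(ψ(χ(e))). χ(e) = h, then ψ(h) = j, then φ(j) = h, so the result is h.

h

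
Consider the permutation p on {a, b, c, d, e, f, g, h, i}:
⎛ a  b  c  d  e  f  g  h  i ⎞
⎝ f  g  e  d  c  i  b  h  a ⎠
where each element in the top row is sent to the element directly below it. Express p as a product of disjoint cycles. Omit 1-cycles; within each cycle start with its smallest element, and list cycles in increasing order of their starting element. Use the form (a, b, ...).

(a, f, i)(b, g)(c, e)

From a: a → f → i → a, closing the cycle (a, f, i).
Repeating from the next unused element and collecting all non-trivial cycles gives (a, f, i)(b, g)(c, e).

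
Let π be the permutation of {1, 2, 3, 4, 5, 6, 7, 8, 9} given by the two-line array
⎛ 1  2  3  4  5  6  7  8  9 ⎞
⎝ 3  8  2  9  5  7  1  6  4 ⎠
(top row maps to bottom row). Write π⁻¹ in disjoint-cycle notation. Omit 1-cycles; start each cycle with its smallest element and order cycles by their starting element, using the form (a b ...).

(1 7 6 8 2 3)(4 9)

The cycle decomposition of π is (1 3 2 8 6 7)(4 9).
The inverse reverses every cycle; in canonical form, π⁻¹ = (1 7 6 8 2 3)(4 9).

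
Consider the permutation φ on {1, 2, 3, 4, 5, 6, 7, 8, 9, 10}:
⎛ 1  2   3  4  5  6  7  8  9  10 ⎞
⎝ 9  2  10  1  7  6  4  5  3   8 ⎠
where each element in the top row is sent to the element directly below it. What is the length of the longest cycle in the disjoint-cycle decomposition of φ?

8

Decomposing into disjoint cycles gives (1, 9, 3, 10, 8, 5, 7, 4); the longest has length 8.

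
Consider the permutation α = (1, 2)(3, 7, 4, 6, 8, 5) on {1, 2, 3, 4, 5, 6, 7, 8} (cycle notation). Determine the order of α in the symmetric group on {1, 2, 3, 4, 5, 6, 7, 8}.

The cycle type of α is (6, 2).
The order of α is the least common multiple of its cycle lengths: lcm(6, 2) = 6.

6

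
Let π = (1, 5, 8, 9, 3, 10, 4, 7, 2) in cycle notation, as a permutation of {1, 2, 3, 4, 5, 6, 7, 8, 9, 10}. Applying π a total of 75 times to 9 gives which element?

4

9 lies in the 9-cycle (1, 5, 8, 9, 3, 10, 4, 7, 2).
On a 9-cycle, π^9 is the identity, so π^75 = π^3 there (75 ≡ 3 mod 9).
Advancing 3 steps from 9: 9 → 3 → 10 → 4.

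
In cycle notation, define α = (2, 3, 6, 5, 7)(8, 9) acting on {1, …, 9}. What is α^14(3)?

3 lies in the 5-cycle (2, 3, 6, 5, 7).
On a 5-cycle, α^5 is the identity, so α^14 = α^4 there (14 ≡ 4 mod 5).
Stepping 4 places around the cycle: 3 → 6 → 5 → 7 → 2.

2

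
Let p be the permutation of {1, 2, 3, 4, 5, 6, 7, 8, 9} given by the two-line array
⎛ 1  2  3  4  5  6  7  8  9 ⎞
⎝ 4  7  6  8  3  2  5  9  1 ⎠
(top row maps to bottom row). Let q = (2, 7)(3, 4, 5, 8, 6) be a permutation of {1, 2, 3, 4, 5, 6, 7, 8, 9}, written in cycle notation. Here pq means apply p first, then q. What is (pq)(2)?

2

First apply p: p(2) = 7, then q(7) = 2. Thus (pq)(2) = 2.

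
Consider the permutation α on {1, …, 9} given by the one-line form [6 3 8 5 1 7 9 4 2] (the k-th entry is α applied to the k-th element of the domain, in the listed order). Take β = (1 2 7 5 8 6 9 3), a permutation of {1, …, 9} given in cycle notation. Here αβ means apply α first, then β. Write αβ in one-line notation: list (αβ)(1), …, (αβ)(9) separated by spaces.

(αβ)(x) = β(α(x)). Computing each image: β(α(1)) = β(6) = 9, β(α(2)) = β(3) = 1, β(α(3)) = β(8) = 6, β(α(4)) = β(5) = 8, β(α(5)) = β(1) = 2, β(α(6)) = β(7) = 5, β(α(7)) = β(9) = 3, β(α(8)) = β(4) = 4, β(α(9)) = β(2) = 7.
Hence αβ = [9 1 6 8 2 5 3 4 7].

9 1 6 8 2 5 3 4 7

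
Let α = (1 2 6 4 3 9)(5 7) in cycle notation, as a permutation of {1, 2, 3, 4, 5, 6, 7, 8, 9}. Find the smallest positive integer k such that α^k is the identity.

The disjoint cycles have lengths 6, 2, 1.
The order is lcm(6, 2) = 6.

6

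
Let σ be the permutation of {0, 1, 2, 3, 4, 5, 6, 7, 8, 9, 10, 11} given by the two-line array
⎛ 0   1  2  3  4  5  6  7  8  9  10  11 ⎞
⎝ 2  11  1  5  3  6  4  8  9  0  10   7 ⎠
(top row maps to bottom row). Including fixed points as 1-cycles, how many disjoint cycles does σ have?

The cycle decomposition is (0 2 1 11 7 8 9)(3 5 6 4)(10), which has 3 cycles (counting 1-cycles).

3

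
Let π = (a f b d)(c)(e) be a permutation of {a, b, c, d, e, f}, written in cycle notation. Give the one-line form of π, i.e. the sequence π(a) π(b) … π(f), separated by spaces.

Each element maps to the next entry in its cycle (wrapping to the front): a↦f, b↦d, c↦c, d↦a, e↦e, f↦b.
So the one-line form is f d c a e b.

f d c a e b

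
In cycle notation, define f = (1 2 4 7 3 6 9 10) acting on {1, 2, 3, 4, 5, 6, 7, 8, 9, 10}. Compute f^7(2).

1

2 lies in the 8-cycle (1 2 4 7 3 6 9 10).
Stepping 7 places around the cycle: 2 → 4 → 7 → 3 → 6 → 9 → 10 → 1.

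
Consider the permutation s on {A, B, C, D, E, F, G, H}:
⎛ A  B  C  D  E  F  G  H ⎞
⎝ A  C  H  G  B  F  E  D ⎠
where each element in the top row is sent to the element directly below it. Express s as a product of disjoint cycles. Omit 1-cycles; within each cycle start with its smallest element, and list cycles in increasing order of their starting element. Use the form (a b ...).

Start at B and follow images: B → C → H → D → G → E → B, giving the cycle (B C H D G E).
Repeating from the next unused element and collecting all non-trivial cycles gives (B C H D G E).

(B C H D G E)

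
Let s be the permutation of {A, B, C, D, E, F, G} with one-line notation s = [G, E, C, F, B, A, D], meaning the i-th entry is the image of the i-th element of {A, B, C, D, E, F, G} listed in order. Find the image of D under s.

F

D is element number 4 of the domain, and entry number 4 of the one-line form is F, so s(D) = F.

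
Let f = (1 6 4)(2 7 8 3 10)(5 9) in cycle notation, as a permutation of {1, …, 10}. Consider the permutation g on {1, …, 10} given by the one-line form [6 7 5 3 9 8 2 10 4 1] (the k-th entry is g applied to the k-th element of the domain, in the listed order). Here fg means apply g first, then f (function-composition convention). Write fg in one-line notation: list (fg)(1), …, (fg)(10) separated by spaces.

(fg)(x) = f(g(x)). Computing each image: f(g(1)) = f(6) = 4, f(g(2)) = f(7) = 8, f(g(3)) = f(5) = 9, f(g(4)) = f(3) = 10, f(g(5)) = f(9) = 5, f(g(6)) = f(8) = 3, f(g(7)) = f(2) = 7, f(g(8)) = f(10) = 2, f(g(9)) = f(4) = 1, f(g(10)) = f(1) = 6.
Hence fg = [4 8 9 10 5 3 7 2 1 6].

4 8 9 10 5 3 7 2 1 6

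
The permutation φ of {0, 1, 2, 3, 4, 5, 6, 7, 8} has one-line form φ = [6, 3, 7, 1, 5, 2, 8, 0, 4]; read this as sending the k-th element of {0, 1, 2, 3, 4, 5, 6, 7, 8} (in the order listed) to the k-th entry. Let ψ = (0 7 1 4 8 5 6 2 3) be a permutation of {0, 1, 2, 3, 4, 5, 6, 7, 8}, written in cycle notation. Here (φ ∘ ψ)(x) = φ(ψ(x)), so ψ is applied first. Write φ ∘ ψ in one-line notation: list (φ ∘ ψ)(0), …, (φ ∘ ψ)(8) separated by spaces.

0 5 1 6 4 8 7 3 2

Chase each element through ψ then φ: 0 → 7 → 0; 1 → 4 → 5; 2 → 3 → 1; 3 → 0 → 6; 4 → 8 → 4; 5 → 6 → 8; 6 → 2 → 7; 7 → 1 → 3; 8 → 5 → 2.
Collecting the images, φ ∘ ψ = [0 5 1 6 4 8 7 3 2].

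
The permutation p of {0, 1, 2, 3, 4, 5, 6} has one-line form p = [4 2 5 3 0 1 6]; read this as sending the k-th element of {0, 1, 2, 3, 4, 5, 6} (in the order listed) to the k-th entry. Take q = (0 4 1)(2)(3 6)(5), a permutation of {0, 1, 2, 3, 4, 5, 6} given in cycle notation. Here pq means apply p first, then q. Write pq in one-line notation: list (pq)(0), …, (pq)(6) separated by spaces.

1 2 5 6 4 0 3

(pq)(x) = q(p(x)). Computing each image: q(p(0)) = q(4) = 1, q(p(1)) = q(2) = 2, q(p(2)) = q(5) = 5, q(p(3)) = q(3) = 6, q(p(4)) = q(0) = 4, q(p(5)) = q(1) = 0, q(p(6)) = q(6) = 3.
Hence pq = [1 2 5 6 4 0 3].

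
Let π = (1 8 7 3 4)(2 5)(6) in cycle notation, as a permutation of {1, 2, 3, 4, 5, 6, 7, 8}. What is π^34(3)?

3 lies in the 5-cycle (1 8 7 3 4).
Powers repeat with period 5 on this cycle, and 34 mod 5 = 4, so π^34(3) = π^4(3).
Advancing 4 steps from 3: 3 → 4 → 1 → 8 → 7.

7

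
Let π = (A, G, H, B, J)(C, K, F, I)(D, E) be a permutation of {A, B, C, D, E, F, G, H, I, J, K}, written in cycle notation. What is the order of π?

20

The cycle type of π is (5, 4, 2).
The order of π is the least common multiple of its cycle lengths: lcm(5, 4, 2) = 20.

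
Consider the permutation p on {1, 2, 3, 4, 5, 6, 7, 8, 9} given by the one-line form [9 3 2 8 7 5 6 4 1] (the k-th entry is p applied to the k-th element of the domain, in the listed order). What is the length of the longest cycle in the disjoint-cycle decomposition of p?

Decomposing into disjoint cycles gives (1 9)(2 3)(4 8)(5 7 6); the longest has length 3.

3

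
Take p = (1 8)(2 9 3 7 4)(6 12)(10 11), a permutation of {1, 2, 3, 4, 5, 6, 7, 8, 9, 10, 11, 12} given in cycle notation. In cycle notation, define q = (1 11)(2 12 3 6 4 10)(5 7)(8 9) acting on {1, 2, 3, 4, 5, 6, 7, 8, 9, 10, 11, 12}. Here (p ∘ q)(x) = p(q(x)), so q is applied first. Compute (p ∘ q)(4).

q(4) = 10, then p(10) = 11; composing gives (p ∘ q)(4) = 11.

11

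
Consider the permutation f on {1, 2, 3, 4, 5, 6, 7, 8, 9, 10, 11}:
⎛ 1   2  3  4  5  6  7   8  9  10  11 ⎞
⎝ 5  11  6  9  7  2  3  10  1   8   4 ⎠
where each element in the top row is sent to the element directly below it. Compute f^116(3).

Tracing 3 → 6 → … returns to 3 after 9 steps, so 3 lies in a 9-cycle (1 5 7 3 6 2 11 4 9).
Powers repeat with period 9 on this cycle, and 116 mod 9 = 8, so f^116(3) = f^8(3).
Stepping 8 places around the cycle: 3 → 6 → 2 → 11 → 4 → 9 → 1 → 5 → 7.

7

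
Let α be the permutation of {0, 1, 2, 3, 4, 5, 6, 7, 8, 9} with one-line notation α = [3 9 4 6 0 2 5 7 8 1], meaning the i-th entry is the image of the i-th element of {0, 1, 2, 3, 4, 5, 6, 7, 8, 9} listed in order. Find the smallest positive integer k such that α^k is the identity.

6

Decomposing into disjoint cycles gives cycle lengths 6, 2, 1, 1.
Since disjoint cycles commute, ord(α) = lcm(6, 2) = 6.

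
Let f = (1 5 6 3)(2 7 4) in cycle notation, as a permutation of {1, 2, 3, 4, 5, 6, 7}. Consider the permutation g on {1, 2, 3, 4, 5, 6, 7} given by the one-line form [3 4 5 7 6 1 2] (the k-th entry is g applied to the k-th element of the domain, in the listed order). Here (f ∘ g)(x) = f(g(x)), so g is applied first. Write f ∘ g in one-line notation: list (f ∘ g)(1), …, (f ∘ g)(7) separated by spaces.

1 2 6 4 3 5 7

(f ∘ g)(x) = f(g(x)). Computing each image: f(g(1)) = f(3) = 1, f(g(2)) = f(4) = 2, f(g(3)) = f(5) = 6, f(g(4)) = f(7) = 4, f(g(5)) = f(6) = 3, f(g(6)) = f(1) = 5, f(g(7)) = f(2) = 7.
Hence f ∘ g = [1 2 6 4 3 5 7].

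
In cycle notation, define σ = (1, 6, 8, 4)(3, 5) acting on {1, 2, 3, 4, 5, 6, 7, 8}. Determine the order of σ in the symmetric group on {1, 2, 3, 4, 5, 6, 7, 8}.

The cycle type of σ is (4, 2, 1, 1).
The order is lcm(4, 2) = 4.

4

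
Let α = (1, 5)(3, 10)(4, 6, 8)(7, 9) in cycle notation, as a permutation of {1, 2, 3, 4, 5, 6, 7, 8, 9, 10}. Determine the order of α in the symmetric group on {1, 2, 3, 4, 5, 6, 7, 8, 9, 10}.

6

The disjoint cycles have lengths 3, 2, 2, 2, 1.
Since disjoint cycles commute, ord(α) = lcm(3, 2, 2, 2) = 6.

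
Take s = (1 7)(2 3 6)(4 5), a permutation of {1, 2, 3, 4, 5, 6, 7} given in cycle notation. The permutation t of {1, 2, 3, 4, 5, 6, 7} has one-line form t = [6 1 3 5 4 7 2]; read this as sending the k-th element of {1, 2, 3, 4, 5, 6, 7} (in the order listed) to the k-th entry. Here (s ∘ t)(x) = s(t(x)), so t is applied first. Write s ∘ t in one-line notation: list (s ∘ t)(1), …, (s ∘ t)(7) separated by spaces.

(s ∘ t)(x) = s(t(x)). Computing each image: s(t(1)) = s(6) = 2, s(t(2)) = s(1) = 7, s(t(3)) = s(3) = 6, s(t(4)) = s(5) = 4, s(t(5)) = s(4) = 5, s(t(6)) = s(7) = 1, s(t(7)) = s(2) = 3.
Hence s ∘ t = [2 7 6 4 5 1 3].

2 7 6 4 5 1 3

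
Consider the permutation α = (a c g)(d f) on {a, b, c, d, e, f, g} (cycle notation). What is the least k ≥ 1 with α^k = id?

The cycle type of α is (3, 2, 1, 1).
Since disjoint cycles commute, ord(α) = lcm(3, 2) = 6.

6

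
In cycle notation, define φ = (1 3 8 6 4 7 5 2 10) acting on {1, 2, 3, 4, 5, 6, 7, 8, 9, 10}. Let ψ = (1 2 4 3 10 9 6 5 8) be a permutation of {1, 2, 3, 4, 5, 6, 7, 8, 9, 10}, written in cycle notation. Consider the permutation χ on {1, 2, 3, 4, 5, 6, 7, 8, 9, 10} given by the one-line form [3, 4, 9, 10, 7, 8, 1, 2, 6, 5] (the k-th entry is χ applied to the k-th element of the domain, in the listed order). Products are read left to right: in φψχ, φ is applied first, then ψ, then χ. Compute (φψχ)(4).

1

(φψχ)(4) = χ(ψ(φ(4))). φ(4) = 7, then ψ(7) = 7, then χ(7) = 1, so the result is 1.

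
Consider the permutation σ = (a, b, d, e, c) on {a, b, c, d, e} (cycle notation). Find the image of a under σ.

b

a appears in (a, b, d, e, c); the next entry (wrapping around) is b.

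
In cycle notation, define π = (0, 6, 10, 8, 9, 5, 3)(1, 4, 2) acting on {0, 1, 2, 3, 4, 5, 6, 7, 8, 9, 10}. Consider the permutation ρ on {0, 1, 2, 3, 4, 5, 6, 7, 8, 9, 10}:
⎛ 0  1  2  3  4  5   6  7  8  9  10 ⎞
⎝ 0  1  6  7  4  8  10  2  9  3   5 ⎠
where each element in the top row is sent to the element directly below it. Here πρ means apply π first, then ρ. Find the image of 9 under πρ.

π(9) = 5, then ρ(5) = 8; composing gives (πρ)(9) = 8.

8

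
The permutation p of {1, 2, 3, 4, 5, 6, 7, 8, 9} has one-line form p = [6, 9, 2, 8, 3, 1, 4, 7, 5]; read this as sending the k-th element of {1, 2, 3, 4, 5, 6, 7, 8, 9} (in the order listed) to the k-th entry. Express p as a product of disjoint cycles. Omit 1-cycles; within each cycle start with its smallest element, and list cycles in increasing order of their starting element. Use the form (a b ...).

(1 6)(2 9 5 3)(4 8 7)

Start at 1 and follow images: 1 → 6 → 1, giving the cycle (1 6).
Continuing from each remaining unvisited element yields (1 6)(2 9 5 3)(4 8 7).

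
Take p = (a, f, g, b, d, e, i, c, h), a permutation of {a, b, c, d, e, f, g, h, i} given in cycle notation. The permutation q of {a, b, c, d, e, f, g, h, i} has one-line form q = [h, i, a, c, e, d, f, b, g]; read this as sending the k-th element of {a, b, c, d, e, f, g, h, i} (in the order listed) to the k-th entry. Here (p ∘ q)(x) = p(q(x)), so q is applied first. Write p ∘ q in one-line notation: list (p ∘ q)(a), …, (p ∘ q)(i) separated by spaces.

a c f h i e g d b

For each element, apply q then p: a → h → a; b → i → c; c → a → f; d → c → h; e → e → i; f → d → e; g → f → g; h → b → d; i → g → b.
Collecting the images, p ∘ q = [a c f h i e g d b].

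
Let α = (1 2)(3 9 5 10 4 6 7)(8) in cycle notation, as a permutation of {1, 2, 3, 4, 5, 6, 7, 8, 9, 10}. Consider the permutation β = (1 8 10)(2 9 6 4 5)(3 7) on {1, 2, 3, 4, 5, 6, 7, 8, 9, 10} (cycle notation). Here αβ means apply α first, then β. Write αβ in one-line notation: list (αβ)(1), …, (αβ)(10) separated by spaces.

9 8 6 4 1 3 7 10 2 5

Chase each element through α then β: 1 → 2 → 9; 2 → 1 → 8; 3 → 9 → 6; 4 → 6 → 4; 5 → 10 → 1; 6 → 7 → 3; 7 → 3 → 7; 8 → 8 → 10; 9 → 5 → 2; 10 → 4 → 5.
Collecting the images, αβ = [9 8 6 4 1 3 7 10 2 5].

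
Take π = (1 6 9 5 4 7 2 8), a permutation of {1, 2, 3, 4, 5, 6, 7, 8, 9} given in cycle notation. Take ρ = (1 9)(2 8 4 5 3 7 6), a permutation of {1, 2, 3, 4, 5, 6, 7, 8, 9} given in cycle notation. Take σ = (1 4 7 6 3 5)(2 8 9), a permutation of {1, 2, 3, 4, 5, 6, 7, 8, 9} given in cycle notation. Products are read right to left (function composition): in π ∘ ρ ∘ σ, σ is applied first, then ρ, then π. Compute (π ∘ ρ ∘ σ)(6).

Chase 6: σ(6) = 3; ρ(3) = 7; π(7) = 2. Hence (π ∘ ρ ∘ σ)(6) = 2.

2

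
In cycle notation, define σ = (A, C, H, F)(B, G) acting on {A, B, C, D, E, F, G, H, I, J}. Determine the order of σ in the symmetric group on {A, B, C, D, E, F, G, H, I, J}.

The cycle type of σ is (4, 2, 1, 1, 1, 1).
Since disjoint cycles commute, ord(σ) = lcm(4, 2) = 4.

4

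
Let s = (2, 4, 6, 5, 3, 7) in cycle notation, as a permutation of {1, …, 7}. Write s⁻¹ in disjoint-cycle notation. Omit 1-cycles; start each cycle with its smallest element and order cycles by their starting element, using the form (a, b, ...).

(2, 7, 3, 5, 6, 4)

If s sends a → b within a cycle, s⁻¹ sends b → a; equivalently, reverse each cycle.
Reversing each cycle of s and rotating so the smallest element leads gives (2, 7, 3, 5, 6, 4).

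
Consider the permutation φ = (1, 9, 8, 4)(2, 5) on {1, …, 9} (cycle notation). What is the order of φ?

4

The disjoint cycles have lengths 4, 2, 1, 1, 1.
Since disjoint cycles commute, ord(φ) = lcm(4, 2) = 4.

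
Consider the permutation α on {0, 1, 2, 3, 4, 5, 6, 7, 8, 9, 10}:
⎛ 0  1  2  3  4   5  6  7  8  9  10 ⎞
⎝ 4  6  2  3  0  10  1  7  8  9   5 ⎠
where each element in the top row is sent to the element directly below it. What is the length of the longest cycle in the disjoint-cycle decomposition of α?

2

Decomposing into disjoint cycles gives (0, 4)(1, 6)(5, 10); the longest has length 2.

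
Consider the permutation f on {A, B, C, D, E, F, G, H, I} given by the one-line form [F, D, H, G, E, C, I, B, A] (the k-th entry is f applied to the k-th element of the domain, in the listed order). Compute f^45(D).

C

Tracing D → G → … returns to D after 8 steps, so D lies in an 8-cycle (A F C H B D G I).
Since the cycle has length 8, f^45 acts on it the same as f^5 (45 mod 8 = 5).
Advancing 5 steps from D: D → G → I → A → F → C.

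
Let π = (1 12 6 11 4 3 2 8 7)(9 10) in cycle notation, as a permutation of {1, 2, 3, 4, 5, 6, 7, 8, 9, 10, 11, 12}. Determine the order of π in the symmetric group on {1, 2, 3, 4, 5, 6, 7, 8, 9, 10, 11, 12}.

18

The cycle type of π is (9, 2, 1).
The order is lcm(9, 2) = 18.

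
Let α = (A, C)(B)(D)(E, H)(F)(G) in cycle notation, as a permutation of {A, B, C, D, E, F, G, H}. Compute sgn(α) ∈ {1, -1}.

1

The cycle lengths are 2, 2, 1, 1, 1, 1.
A cycle of length ℓ contributes ℓ−1 transpositions, so α is a product of 1 + 1 = 2 transpositions — even.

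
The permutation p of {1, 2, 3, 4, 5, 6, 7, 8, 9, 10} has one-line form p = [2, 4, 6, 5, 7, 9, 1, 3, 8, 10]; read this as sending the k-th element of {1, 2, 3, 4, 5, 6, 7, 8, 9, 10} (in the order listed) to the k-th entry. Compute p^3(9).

6

Tracing 9 → 8 → … returns to 9 after 4 steps, so 9 lies in a 4-cycle (3, 6, 9, 8).
Stepping 3 places around the cycle: 9 → 8 → 3 → 6.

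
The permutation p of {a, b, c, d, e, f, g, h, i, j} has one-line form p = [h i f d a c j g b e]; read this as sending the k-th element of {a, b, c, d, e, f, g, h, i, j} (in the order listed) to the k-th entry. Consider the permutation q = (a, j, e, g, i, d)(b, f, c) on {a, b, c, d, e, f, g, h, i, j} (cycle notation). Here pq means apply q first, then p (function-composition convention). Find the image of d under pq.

h

q(d) = a, then p(a) = h; composing gives (pq)(d) = h.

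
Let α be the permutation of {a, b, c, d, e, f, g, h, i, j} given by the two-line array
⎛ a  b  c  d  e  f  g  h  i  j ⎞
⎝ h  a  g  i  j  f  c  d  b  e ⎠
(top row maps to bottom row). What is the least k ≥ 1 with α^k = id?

10

The disjoint-cycle form of α has cycle lengths 5, 2, 2, 1.
The order of α is the least common multiple of its cycle lengths: lcm(5, 2, 2) = 10.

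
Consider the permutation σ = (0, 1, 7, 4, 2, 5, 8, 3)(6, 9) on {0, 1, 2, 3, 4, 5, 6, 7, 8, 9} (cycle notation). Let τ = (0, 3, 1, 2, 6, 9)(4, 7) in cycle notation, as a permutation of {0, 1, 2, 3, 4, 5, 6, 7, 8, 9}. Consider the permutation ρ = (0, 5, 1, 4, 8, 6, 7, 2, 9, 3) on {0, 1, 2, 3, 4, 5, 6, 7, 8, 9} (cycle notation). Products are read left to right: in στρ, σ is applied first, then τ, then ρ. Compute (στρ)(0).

Chase 0: σ(0) = 1; τ(1) = 2; ρ(2) = 9. Hence (στρ)(0) = 9.

9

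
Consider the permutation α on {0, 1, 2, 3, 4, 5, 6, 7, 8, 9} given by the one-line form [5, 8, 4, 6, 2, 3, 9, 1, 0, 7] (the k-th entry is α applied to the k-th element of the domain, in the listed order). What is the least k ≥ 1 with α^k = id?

The disjoint-cycle form of α has cycle lengths 8, 2.
The order is lcm(8, 2) = 8.

8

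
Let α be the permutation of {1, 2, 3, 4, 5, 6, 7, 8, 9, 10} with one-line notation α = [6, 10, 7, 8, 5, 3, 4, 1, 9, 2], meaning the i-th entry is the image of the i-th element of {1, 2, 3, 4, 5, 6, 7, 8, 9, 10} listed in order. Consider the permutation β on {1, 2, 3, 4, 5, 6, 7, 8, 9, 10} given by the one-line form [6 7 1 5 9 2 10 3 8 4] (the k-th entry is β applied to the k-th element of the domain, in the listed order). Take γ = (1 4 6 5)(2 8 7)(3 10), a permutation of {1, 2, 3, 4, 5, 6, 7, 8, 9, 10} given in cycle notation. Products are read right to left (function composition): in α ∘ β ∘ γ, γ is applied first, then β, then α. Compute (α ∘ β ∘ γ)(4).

10

Apply the permutations in order: γ(4) = 6, then β(6) = 2, then α(2) = 10. So (α ∘ β ∘ γ)(4) = 10.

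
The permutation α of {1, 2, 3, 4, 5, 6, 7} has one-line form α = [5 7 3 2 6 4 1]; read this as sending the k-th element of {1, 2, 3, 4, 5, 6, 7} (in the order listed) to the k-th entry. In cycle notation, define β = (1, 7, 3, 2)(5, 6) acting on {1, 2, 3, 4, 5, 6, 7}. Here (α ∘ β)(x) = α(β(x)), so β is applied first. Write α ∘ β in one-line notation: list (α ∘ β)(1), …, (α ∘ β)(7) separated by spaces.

1 5 7 2 4 6 3

For each element, apply β then α: 1 → 7 → 1; 2 → 1 → 5; 3 → 2 → 7; 4 → 4 → 2; 5 → 6 → 4; 6 → 5 → 6; 7 → 3 → 3.
Collecting the images, α ∘ β = [1 5 7 2 4 6 3].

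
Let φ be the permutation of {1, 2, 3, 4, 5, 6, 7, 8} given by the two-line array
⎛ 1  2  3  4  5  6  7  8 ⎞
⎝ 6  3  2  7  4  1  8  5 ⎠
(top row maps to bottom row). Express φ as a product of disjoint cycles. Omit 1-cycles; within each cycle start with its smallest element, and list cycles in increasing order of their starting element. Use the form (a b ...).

From 1: 1 → 6 → 1, closing the cycle (1 6).
Continuing from each remaining unvisited element yields (1 6)(2 3)(4 7 8 5).

(1 6)(2 3)(4 7 8 5)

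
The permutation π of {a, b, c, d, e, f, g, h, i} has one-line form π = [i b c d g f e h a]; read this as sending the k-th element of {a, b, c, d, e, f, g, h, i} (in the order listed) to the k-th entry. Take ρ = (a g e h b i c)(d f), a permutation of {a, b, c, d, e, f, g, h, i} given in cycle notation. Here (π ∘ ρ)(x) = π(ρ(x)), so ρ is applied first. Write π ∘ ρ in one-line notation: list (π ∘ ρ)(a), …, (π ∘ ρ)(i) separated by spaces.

e a i f h d g b c

(π ∘ ρ)(x) = π(ρ(x)). Computing each image: π(ρ(a)) = π(g) = e, π(ρ(b)) = π(i) = a, π(ρ(c)) = π(a) = i, π(ρ(d)) = π(f) = f, π(ρ(e)) = π(h) = h, π(ρ(f)) = π(d) = d, π(ρ(g)) = π(e) = g, π(ρ(h)) = π(b) = b, π(ρ(i)) = π(c) = c.
Hence π ∘ ρ = [e a i f h d g b c].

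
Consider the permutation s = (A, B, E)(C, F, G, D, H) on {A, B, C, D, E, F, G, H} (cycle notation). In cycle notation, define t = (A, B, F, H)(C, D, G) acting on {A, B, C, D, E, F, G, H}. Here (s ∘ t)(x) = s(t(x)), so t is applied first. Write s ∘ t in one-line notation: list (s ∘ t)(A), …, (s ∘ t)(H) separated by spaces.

(s ∘ t)(x) = s(t(x)). Computing each image: s(t(A)) = s(B) = E, s(t(B)) = s(F) = G, s(t(C)) = s(D) = H, s(t(D)) = s(G) = D, s(t(E)) = s(E) = A, s(t(F)) = s(H) = C, s(t(G)) = s(C) = F, s(t(H)) = s(A) = B.
Hence s ∘ t = [E G H D A C F B].

E G H D A C F B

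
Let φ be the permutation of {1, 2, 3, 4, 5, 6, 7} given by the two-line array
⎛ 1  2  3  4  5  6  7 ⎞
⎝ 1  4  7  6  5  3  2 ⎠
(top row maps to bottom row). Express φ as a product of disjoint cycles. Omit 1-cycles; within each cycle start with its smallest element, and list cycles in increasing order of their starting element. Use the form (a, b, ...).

Start at 2 and follow images: 2 → 4 → 6 → 3 → 7 → 2, giving the cycle (2, 4, 6, 3, 7).
Continuing from each remaining unvisited element yields (2, 4, 6, 3, 7).

(2, 4, 6, 3, 7)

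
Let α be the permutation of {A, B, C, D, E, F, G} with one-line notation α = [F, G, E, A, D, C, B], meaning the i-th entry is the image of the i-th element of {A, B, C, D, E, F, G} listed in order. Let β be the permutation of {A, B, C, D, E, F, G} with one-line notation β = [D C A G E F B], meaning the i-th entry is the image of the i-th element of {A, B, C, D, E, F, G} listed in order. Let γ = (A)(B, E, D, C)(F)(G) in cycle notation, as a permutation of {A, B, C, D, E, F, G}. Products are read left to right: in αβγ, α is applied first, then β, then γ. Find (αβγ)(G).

B

Apply the permutations in order: α(G) = B, then β(B) = C, then γ(C) = B. So (αβγ)(G) = B.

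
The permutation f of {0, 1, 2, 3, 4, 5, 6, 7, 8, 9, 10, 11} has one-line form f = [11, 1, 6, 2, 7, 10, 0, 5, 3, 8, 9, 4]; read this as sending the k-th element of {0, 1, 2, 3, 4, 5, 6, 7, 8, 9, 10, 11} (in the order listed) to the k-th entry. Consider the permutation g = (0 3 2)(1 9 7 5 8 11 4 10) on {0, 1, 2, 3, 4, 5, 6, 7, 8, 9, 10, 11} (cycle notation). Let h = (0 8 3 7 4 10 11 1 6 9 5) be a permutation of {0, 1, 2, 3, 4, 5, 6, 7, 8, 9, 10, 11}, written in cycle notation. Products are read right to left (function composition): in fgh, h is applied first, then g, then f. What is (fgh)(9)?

(fgh)(9) = f(g(h(9))). h(9) = 5, then g(5) = 8, then f(8) = 3, so the result is 3.

3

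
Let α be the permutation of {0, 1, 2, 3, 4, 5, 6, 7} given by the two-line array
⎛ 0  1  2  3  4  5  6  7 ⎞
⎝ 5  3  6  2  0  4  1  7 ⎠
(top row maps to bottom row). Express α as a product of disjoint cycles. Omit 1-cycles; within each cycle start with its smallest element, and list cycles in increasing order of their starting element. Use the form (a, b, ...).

Iterating α from 0 gives 0 → 5 → 4 → 0; that is the 3-cycle (0, 5, 4).
Repeating from the next unused element and collecting all non-trivial cycles gives (0, 5, 4)(1, 3, 2, 6).

(0, 5, 4)(1, 3, 2, 6)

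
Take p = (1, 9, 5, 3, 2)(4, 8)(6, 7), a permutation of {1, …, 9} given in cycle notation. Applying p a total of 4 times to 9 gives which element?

9 lies in the 5-cycle (1, 9, 5, 3, 2).
Stepping 4 places around the cycle: 9 → 5 → 3 → 2 → 1.

1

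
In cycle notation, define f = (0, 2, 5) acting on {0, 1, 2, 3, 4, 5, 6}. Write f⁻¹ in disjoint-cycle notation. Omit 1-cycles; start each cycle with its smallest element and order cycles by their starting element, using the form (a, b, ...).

(0, 5, 2)

If f sends a → b within a cycle, f⁻¹ sends b → a; equivalently, reverse each cycle.
Reversing each cycle of f and rotating so the smallest element leads gives (0, 5, 2).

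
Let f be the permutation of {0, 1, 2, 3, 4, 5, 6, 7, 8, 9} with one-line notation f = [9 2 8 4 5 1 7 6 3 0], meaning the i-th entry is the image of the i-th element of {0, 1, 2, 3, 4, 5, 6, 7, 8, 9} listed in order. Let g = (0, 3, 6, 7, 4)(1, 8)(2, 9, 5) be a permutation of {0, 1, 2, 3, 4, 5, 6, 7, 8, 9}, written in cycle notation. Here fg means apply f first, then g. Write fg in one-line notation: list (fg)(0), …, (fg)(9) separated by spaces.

For each element, apply f then g: 0 → 9 → 5; 1 → 2 → 9; 2 → 8 → 1; 3 → 4 → 0; 4 → 5 → 2; 5 → 1 → 8; 6 → 7 → 4; 7 → 6 → 7; 8 → 3 → 6; 9 → 0 → 3.
So fg in one-line form is 5 9 1 0 2 8 4 7 6 3.

5 9 1 0 2 8 4 7 6 3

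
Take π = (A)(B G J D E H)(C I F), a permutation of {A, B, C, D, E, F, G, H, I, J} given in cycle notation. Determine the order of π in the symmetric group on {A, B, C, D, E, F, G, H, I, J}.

The disjoint cycles have lengths 6, 3, 1.
Since disjoint cycles commute, ord(π) = lcm(6, 3) = 6.

6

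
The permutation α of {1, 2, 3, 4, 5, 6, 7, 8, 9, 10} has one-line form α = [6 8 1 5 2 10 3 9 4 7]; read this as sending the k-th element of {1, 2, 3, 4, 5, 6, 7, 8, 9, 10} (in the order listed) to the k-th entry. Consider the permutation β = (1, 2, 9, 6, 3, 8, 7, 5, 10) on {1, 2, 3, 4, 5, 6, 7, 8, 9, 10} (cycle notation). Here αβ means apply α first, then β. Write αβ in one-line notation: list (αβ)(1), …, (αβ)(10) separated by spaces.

(αβ)(x) = β(α(x)). Computing each image: β(α(1)) = β(6) = 3, β(α(2)) = β(8) = 7, β(α(3)) = β(1) = 2, β(α(4)) = β(5) = 10, β(α(5)) = β(2) = 9, β(α(6)) = β(10) = 1, β(α(7)) = β(3) = 8, β(α(8)) = β(9) = 6, β(α(9)) = β(4) = 4, β(α(10)) = β(7) = 5.
Hence αβ = [3 7 2 10 9 1 8 6 4 5].

3 7 2 10 9 1 8 6 4 5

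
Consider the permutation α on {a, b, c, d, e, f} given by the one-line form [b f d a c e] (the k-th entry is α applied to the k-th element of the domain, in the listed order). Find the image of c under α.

d

c is element number 3 of the domain, and entry number 3 of the one-line form is d, so α(c) = d.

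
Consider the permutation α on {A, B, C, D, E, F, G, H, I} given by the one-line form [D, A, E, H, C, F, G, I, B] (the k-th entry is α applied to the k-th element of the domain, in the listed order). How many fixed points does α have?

The fixed points (elements with α(x) = x) are {F, G}, so there are 2.

2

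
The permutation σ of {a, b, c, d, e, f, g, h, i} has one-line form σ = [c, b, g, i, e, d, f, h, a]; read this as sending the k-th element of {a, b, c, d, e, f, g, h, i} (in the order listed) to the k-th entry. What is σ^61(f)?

d

Tracing f → d → … returns to f after 6 steps, so f lies in a 6-cycle (a, c, g, f, d, i).
Since the cycle has length 6, σ^61 acts on it the same as σ^1 (61 mod 6 = 1).
Stepping 1 place around the cycle: f → d.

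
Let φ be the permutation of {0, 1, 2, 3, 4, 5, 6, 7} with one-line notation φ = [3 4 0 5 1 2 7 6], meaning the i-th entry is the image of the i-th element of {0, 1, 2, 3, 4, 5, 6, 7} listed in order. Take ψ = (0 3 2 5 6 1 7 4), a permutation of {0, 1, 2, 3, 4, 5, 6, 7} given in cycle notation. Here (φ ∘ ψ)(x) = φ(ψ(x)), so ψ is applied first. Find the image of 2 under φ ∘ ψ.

2

First apply ψ: ψ(2) = 5, then φ(5) = 2. Thus (φ ∘ ψ)(2) = 2.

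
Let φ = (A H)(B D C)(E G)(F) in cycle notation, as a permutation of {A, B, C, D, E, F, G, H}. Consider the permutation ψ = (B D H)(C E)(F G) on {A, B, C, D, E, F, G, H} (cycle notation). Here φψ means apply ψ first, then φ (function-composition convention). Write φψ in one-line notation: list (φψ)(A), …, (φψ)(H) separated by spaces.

H C G A B E F D

(φψ)(x) = φ(ψ(x)). Computing each image: φ(ψ(A)) = φ(A) = H, φ(ψ(B)) = φ(D) = C, φ(ψ(C)) = φ(E) = G, φ(ψ(D)) = φ(H) = A, φ(ψ(E)) = φ(C) = B, φ(ψ(F)) = φ(G) = E, φ(ψ(G)) = φ(F) = F, φ(ψ(H)) = φ(B) = D.
Hence φψ = [H C G A B E F D].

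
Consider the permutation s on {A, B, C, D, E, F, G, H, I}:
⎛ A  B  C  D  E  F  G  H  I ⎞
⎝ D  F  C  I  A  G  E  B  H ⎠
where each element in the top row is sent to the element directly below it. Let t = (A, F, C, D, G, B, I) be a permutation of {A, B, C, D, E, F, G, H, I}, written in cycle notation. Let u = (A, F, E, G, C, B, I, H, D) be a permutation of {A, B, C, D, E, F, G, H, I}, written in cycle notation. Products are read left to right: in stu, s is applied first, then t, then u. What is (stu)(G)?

G

Chase G: s(G) = E; t(E) = E; u(E) = G. Hence (stu)(G) = G.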